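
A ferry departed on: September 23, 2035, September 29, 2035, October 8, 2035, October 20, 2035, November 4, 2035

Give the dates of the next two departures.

Gaps: 6, 9, 12, 15 days — each gap is 3 larger than the previous one.
Next gap: 18 days. November 4, 2035 + 18 days = November 22, 2035.
Next gap: 21 days. November 22, 2035 + 21 days = December 13, 2035.

November 22, 2035; December 13, 2035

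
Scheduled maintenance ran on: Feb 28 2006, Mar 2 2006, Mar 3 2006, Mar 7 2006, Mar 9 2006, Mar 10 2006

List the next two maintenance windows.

Every event lands on a Tuesday or Thursday or Friday (gaps cycle 2, 1, 4, 2, 1).
So the schedule is: every Tuesday, Thursday and Friday.
Next Tuesday: Mar 14 2006.
The following Thursday is Mar 16 2006.

Mar 14 2006, Mar 16 2006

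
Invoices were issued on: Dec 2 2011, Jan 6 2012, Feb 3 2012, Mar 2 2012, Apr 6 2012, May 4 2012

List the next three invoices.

Jun 1 2012, Jul 6 2012, Aug 3 2012

These are Fridays at 28- or 35-day spacing (35, 28, 28, 35, 28).
The pattern: 1st Friday of the month.
1st Friday of June 2012: Jun 1 2012.
July 2012 — 1st Friday is Jul 6 2012.
August 2012 — 1st Friday is Aug 3 2012.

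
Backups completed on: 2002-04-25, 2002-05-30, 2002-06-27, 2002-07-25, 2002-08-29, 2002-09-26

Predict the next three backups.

2002-10-31, 2002-11-28, 2002-12-26

All Thursdays; the gaps (35, 28, 28, 35, 28) vary with month length.
This is the last Thursday of each month.
October 2002 ends with Thursday 2002-10-31.
November 2002 ends with Thursday 2002-11-28.
Last Thursday of December 2002: 2002-12-26.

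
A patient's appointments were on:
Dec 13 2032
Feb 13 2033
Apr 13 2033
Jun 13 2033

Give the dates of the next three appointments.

Aug 13 2033, Oct 13 2033, Dec 13 2033

Gaps: 62, 59, 61 days — not constant. Every event is on the 13th of the month.
Pattern: the 13th of every 2 months.
August 2033: Aug 13 2033.
October 2033: Oct 13 2033.
December 2033: Dec 13 2033.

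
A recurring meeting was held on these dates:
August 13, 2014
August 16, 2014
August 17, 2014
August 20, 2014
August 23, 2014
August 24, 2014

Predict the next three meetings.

Gaps: 3, 1, 3, 3, 1 days — not constant, but cyclic with period 3.
The events fall on every Wednesday, Saturday and Sunday.
The following Wednesday is August 27, 2014.
Next Saturday: August 30, 2014.
The following Sunday is August 31, 2014.

August 27, 2014; August 30, 2014; August 31, 2014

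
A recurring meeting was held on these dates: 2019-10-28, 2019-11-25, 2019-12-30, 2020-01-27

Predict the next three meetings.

2020-02-24, 2020-03-30, 2020-04-27

Every date is a Monday; gaps 28, 35, 28 days.
Each is the last Monday of its month (at least one falls on the 29th or later, ruling out '4th Monday').
Last Monday of February 2020: 2020-02-24.
March 2020 ends with Monday 2020-03-30.
Last Monday of April 2020: 2020-04-27.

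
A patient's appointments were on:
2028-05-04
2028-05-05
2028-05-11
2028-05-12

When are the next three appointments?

2028-05-18, 2028-05-19, 2028-05-25

Every event lands on a Thursday or Friday (gaps cycle 1, 6, 1).
So the schedule is: every Thursday and Friday.
The following Thursday is 2028-05-18.
The following Friday is 2028-05-19.
Next Thursday: 2028-05-25.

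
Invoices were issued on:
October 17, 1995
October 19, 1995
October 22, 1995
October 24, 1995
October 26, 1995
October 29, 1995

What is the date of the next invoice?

The gap pattern 2, 3, 2, 2, 3 repeats every 3 events.
These are the Tuesdays, Thursdays and Sundays of each week.
Next Tuesday: October 31, 1995.

October 31, 1995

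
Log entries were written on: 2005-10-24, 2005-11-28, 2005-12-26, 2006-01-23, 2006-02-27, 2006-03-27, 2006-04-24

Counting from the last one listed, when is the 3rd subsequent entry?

Gaps: 35, 28, 28, 35, 28, 28 days — a mix of 28 and 35. Every date is a Monday.
Each is the 4th Monday of its month.
4th Monday of May 2006: 2006-05-22.
4th Monday of June 2006: 2006-06-26.
4th Monday of July 2006: 2006-07-24.

2006-07-24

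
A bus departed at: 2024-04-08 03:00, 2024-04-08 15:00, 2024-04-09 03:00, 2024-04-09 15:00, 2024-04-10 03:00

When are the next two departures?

Gaps: 12, 12, 12, 12 hours — each event is 12 hours after the previous one.
2024-04-10 03:00 + 12 h = 2024-04-10 15:00.
2024-04-10 15:00 + 12 h = 2024-04-11 03:00.

2024-04-10 15:00, 2024-04-11 03:00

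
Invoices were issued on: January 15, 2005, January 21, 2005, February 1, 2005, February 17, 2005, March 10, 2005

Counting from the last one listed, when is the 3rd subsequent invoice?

The spacing grows by 5 each time: 6, 11, 16, 21 days.
Next gap: 26 days. March 10, 2005 + 26 days = April 5, 2005.
Next gap: 31 days. April 5, 2005 + 31 days = May 6, 2005.
Next gap: 36 days. May 6, 2005 + 36 days = June 11, 2005.

June 11, 2005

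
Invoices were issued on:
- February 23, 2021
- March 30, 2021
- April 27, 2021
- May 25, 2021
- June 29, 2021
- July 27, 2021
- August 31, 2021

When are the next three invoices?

September 28, 2021; October 26, 2021; November 30, 2021

These are Tuesdays with 35, 28, 28, 35, 28, 35-day gaps.
Each is the final Tuesday of its month — March 30, 2021 is past the 28th, so '4th Tuesday' doesn't fit.
Last Tuesday of September 2021: September 28, 2021.
October 2021 ends with Tuesday October 26, 2021.
November 2021 ends with Tuesday November 30, 2021.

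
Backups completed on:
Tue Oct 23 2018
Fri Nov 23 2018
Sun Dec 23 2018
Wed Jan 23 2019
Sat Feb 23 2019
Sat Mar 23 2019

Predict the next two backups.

Gaps: 31, 30, 31, 31, 28 days — not constant. Every event is on the 23rd of the month.
Pattern: the 23rd of each month.
Next: April 2019 → Tue Apr 23 2019.
May 2019: Thu May 23 2019.

Tue Apr 23 2019, Thu May 23 2019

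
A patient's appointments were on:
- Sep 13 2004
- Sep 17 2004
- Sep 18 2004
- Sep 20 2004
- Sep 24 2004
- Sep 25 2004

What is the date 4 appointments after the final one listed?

Gaps: 4, 1, 2, 4, 1 days — not constant, but cyclic with period 3.
The events fall on every Monday, Friday and Saturday.
Next Monday: Sep 27 2004.
Next Friday: Oct 1 2004.
Next Saturday: Oct 2 2004.
Next Monday: Oct 4 2004.

Oct 4 2004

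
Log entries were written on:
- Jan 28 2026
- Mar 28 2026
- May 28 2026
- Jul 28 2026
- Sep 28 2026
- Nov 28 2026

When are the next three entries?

Each date is the 28th; the gaps (59, 61, 61, 62, 61) track the month lengths.
The rule is the 28th of every 2 months.
Next: January 2027 → Jan 28 2027.
Next: March 2027 → Mar 28 2027.
May 2027: May 28 2027.

Jan 28 2027, Mar 28 2027, May 28 2027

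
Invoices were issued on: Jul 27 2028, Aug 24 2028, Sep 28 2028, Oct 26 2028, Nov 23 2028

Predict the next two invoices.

All dates are Thursdays, 28, 35, 28, 28 days apart.
Specifically, the 4th Thursday of each month.
4th Thursday of December 2028: Dec 28 2028.
4th Thursday of January 2029: Jan 25 2029.

Dec 28 2028, Jan 25 2029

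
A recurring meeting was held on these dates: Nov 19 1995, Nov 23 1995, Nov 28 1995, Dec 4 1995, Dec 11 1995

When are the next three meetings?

Gaps: 4, 5, 6, 7 days — each gap is 1 larger than the previous one.
Next gap: 8 days. Dec 11 1995 + 8 days = Dec 19 1995.
Next gap: 9 days. Dec 19 1995 + 9 days = Dec 28 1995.
Next gap: 10 days. Dec 28 1995 + 10 days = Jan 7 1996.

Dec 19 1995, Dec 28 1995, Jan 7 1996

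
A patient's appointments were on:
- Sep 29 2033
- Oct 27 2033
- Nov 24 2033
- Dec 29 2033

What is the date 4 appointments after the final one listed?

Apr 27 2034

Every date is a Thursday; gaps 28, 28, 35 days.
Each is the last Thursday of its month (at least one falls on the 29th or later, ruling out '4th Thursday').
January 2034 ends with Thursday Jan 26 2034.
Last Thursday of February 2034: Feb 23 2034.
March 2034 ends with Thursday Mar 30 2034.
Last Thursday of April 2034: Apr 27 2034.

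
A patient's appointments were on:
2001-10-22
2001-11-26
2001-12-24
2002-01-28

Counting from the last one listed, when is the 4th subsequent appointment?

All dates are Mondays, 35, 28, 35 days apart.
Specifically, the 4th Monday of each month.
February 2002 — 4th Monday is 2002-02-25.
4th Monday of March 2002: 2002-03-25.
April 2002 — 4th Monday is 2002-04-22.
4th Monday of May 2002: 2002-05-27.

2002-05-27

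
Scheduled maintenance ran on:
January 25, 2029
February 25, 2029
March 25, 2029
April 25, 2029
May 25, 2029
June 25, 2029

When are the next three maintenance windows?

Gaps: 31, 28, 31, 30, 31 days — not constant. Every event is on the 25th of the month.
Pattern: the 25th of each month.
Next: July 2029 → July 25, 2029.
August 2029: August 25, 2029.
Next: September 2029 → September 25, 2029.

July 25, 2029; August 25, 2029; September 25, 2029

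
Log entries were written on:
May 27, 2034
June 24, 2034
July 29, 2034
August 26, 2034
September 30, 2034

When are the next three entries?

October 28, 2034; November 25, 2034; December 30, 2034

Every date is a Saturday; gaps 28, 35, 28, 35 days.
Each is the last Saturday of its month (at least one falls on the 29th or later, ruling out '4th Saturday').
October 2034 ends with Saturday October 28, 2034.
November 2034 ends with Saturday November 25, 2034.
December 2034 ends with Saturday December 30, 2034.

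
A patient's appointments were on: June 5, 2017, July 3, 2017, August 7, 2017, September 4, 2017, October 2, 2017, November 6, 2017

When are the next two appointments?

December 4, 2017; January 1, 2018

These are Mondays at 28- or 35-day spacing (28, 35, 28, 28, 35).
The pattern: 1st Monday of the month.
1st Monday of December 2017: December 4, 2017.
1st Monday of January 2018: January 1, 2018.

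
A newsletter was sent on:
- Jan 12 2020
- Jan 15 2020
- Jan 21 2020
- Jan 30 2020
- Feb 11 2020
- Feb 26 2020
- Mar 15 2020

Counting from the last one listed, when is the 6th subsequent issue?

Intervals are 3, 6, 9, 12, 15, 18 days — an arithmetic progression with common difference 3.
Next gap: 21 days. Mar 15 2020 + 21 days = Apr 5 2020.
Next gap: 24 days. Apr 5 2020 + 24 days = Apr 29 2020.
Next gap: 27 days. Apr 29 2020 + 27 days = May 26 2020.
Next gap: 30 days. May 26 2020 + 30 days = Jun 25 2020.
Next gap: 33 days. Jun 25 2020 + 33 days = Jul 28 2020.
Next gap: 36 days. Jul 28 2020 + 36 days = Sep 2 2020.

Sep 2 2020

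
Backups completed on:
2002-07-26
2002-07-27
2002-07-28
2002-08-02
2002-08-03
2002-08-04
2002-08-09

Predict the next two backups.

2002-08-10, 2002-08-11

Gaps: 1, 1, 5, 1, 1, 5 days — not constant, but cyclic with period 3.
The events fall on every Friday, Saturday and Sunday.
The following Saturday is 2002-08-10.
The following Sunday is 2002-08-11.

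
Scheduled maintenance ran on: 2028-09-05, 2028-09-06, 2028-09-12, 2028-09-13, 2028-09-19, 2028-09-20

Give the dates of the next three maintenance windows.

The gap pattern 1, 6, 1, 6, 1 repeats every 2 events.
These are the Tuesdays and Wednesdays of each week.
Next Tuesday: 2028-09-26.
The following Wednesday is 2028-09-27.
Next Tuesday: 2028-10-03.

2028-09-26, 2028-09-27, 2028-10-03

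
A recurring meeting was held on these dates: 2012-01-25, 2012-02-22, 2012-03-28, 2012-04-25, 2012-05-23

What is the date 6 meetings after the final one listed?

These are Wednesdays at 28- or 35-day spacing (28, 35, 28, 28).
The pattern: 4th Wednesday of the month.
4th Wednesday of June 2012: 2012-06-27.
4th Wednesday of July 2012: 2012-07-25.
4th Wednesday of August 2012: 2012-08-22.
September 2012 — 4th Wednesday is 2012-09-26.
October 2012 — 4th Wednesday is 2012-10-24.
November 2012 — 4th Wednesday is 2012-11-28.

2012-11-28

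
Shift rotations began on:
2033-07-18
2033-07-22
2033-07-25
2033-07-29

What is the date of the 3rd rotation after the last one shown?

Gaps: 4, 3, 4 days — not constant, but cyclic with period 2.
The events fall on every Monday and Friday.
Next Monday: 2033-08-01.
Next Friday: 2033-08-05.
Next Monday: 2033-08-08.

2033-08-08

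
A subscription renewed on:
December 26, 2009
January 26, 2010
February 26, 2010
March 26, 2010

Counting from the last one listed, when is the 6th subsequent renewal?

September 26, 2010

Each date is the 26th; the gaps (31, 31, 28) track the month lengths.
The rule is the 26th of each month.
April 2010: April 26, 2010.
May 2010: May 26, 2010.
June 2010: June 26, 2010.
Next: July 2010 → July 26, 2010.
August 2010: August 26, 2010.
Next: September 2010 → September 26, 2010.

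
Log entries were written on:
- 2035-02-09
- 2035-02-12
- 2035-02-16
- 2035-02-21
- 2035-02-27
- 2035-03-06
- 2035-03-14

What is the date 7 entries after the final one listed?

2035-06-06

Intervals are 3, 4, 5, 6, 7, 8 days — an arithmetic progression with common difference 1.
Next gap: 9 days. 2035-03-14 + 9 days = 2035-03-23.
Next gap: 10 days. 2035-03-23 + 10 days = 2035-04-02.
Next gap: 11 days. 2035-04-02 + 11 days = 2035-04-13.
Next gap: 12 days. 2035-04-13 + 12 days = 2035-04-25.
Next gap: 13 days. 2035-04-25 + 13 days = 2035-05-08.
Next gap: 14 days. 2035-05-08 + 14 days = 2035-05-22.
Next gap: 15 days. 2035-05-22 + 15 days = 2035-06-06.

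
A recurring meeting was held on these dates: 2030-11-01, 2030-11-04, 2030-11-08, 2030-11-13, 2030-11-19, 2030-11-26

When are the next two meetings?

2030-12-04, 2030-12-13

Intervals are 3, 4, 5, 6, 7 days — an arithmetic progression with common difference 1.
Next gap: 8 days. 2030-11-26 + 8 days = 2030-12-04.
Next gap: 9 days. 2030-12-04 + 9 days = 2030-12-13.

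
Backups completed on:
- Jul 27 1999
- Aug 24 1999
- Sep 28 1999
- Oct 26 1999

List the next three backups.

Gaps: 28, 35, 28 days — a mix of 28 and 35. Every date is a Tuesday.
Each is the 4th Tuesday of its month.
4th Tuesday of November 1999: Nov 23 1999.
December 1999 — 4th Tuesday is Dec 28 1999.
4th Tuesday of January 2000: Jan 25 2000.

Nov 23 1999, Dec 28 1999, Jan 25 2000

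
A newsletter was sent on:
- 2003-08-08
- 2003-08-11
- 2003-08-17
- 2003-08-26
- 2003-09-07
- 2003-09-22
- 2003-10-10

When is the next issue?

Intervals are 3, 6, 9, 12, 15, 18 days — an arithmetic progression with common difference 3.
Next gap: 21 days. 2003-10-10 + 21 days = 2003-10-31.

2003-10-31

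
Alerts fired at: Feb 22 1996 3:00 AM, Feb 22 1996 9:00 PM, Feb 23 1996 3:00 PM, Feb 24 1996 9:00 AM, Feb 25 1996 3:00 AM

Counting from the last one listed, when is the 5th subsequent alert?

Feb 28 1996 9:00 PM

Spacing: 18, 18, 18, 18 h — constant 18 h.
Feb 25 1996 3:00 AM + 18 h = Feb 25 1996 9:00 PM.
Feb 25 1996 9:00 PM + 18 h = Feb 26 1996 3:00 PM.
Feb 26 1996 3:00 PM + 18 h = Feb 27 1996 9:00 AM.
Feb 27 1996 9:00 AM + 18 h = Feb 28 1996 3:00 AM.
Feb 28 1996 3:00 AM + 18 h = Feb 28 1996 9:00 PM.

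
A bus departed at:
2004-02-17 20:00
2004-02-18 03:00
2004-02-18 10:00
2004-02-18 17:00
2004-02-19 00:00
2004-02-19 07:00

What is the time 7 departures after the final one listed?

Gaps: 7, 7, 7, 7, 7 hours — each event is 7 hours after the previous one.
2004-02-19 07:00 + 7 h = 2004-02-19 14:00.
2004-02-19 14:00 + 7 h = 2004-02-19 21:00.
2004-02-19 21:00 + 7 h = 2004-02-20 04:00.
2004-02-20 04:00 + 7 h = 2004-02-20 11:00.
2004-02-20 11:00 + 7 h = 2004-02-20 18:00.
2004-02-20 18:00 + 7 h = 2004-02-21 01:00.
2004-02-21 01:00 + 7 h = 2004-02-21 08:00.

2004-02-21 08:00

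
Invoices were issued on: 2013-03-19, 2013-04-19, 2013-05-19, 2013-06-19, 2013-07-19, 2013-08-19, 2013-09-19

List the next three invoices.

2013-10-19, 2013-11-19, 2013-12-19

The day-of-month is always 19 (31, 30, 31, 30, 31, 31 days between events).
So this recurs on the 19th of each month.
October 2013: 2013-10-19.
Next: November 2013 → 2013-11-19.
December 2013: 2013-12-19.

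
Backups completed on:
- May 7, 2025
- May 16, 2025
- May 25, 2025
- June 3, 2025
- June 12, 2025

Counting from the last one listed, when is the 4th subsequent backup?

July 18, 2025

The spacing is 9, 9, 9, 9 days — always 9 days.
June 12, 2025 + 9 days = June 21, 2025.
June 21, 2025 + 9 days = June 30, 2025.
June 30, 2025 + 9 days = July 9, 2025.
July 9, 2025 + 9 days = July 18, 2025.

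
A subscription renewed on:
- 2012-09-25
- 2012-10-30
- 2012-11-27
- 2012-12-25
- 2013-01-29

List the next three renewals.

These are Tuesdays with 35, 28, 28, 35-day gaps.
Each is the final Tuesday of its month — 2012-10-30 is past the 28th, so '4th Tuesday' doesn't fit.
February 2013 ends with Tuesday 2013-02-26.
Last Tuesday of March 2013: 2013-03-26.
Last Tuesday of April 2013: 2013-04-30.

2013-02-26, 2013-03-26, 2013-04-30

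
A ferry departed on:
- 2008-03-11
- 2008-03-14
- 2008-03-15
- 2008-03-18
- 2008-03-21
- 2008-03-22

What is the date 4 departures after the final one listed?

2008-04-01

The gap pattern 3, 1, 3, 3, 1 repeats every 3 events.
These are the Tuesdays, Fridays and Saturdays of each week.
Next Tuesday: 2008-03-25.
Next Friday: 2008-03-28.
Next Saturday: 2008-03-29.
The following Tuesday is 2008-04-01.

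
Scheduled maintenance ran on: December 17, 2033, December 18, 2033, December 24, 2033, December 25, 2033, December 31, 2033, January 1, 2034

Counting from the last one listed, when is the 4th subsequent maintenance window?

Gaps: 1, 6, 1, 6, 1 days — not constant, but cyclic with period 2.
The events fall on every Saturday and Sunday.
Next Saturday: January 7, 2034.
Next Sunday: January 8, 2034.
Next Saturday: January 14, 2034.
The following Sunday is January 15, 2034.

January 15, 2034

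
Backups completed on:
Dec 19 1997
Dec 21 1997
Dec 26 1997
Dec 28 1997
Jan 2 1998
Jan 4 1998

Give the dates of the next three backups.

Jan 9 1998, Jan 11 1998, Jan 16 1998

Every event lands on a Friday or Sunday (gaps cycle 2, 5, 2, 5, 2).
So the schedule is: every Friday and Sunday.
Next Friday: Jan 9 1998.
The following Sunday is Jan 11 1998.
Next Friday: Jan 16 1998.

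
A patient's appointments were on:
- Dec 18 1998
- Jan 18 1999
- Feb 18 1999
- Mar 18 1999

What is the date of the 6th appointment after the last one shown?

Sep 18 1999

The day-of-month is always 18 (31, 31, 28 days between events).
So this recurs on the 18th of each month.
April 1999: Apr 18 1999.
Next: May 1999 → May 18 1999.
June 1999: Jun 18 1999.
Next: July 1999 → Jul 18 1999.
August 1999: Aug 18 1999.
September 1999: Sep 18 1999.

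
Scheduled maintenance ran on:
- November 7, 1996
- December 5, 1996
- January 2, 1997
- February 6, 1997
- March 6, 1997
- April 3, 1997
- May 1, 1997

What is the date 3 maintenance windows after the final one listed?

August 7, 1997

These are Thursdays at 28- or 35-day spacing (28, 28, 35, 28, 28, 28).
The pattern: 1st Thursday of the month.
June 1997 — 1st Thursday is June 5, 1997.
July 1997 — 1st Thursday is July 3, 1997.
August 1997 — 1st Thursday is August 7, 1997.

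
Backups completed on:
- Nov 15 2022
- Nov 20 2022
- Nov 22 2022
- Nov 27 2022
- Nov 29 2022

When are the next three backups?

Dec 4 2022, Dec 6 2022, Dec 11 2022

Every event lands on a Tuesday or Sunday (gaps cycle 5, 2, 5, 2).
So the schedule is: every Tuesday and Sunday.
The following Sunday is Dec 4 2022.
Next Tuesday: Dec 6 2022.
The following Sunday is Dec 11 2022.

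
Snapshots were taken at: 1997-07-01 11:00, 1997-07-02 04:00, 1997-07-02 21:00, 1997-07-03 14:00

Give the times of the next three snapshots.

Spacing: 17, 17, 17 h — constant 17 h.
1997-07-03 14:00 + 17 h = 1997-07-04 07:00.
1997-07-04 07:00 + 17 h = 1997-07-05 00:00.
1997-07-05 00:00 + 17 h = 1997-07-05 17:00.

1997-07-04 07:00, 1997-07-05 00:00, 1997-07-05 17:00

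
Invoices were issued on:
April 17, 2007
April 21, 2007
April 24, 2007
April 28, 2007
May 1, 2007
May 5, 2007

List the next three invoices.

Every event lands on a Tuesday or Saturday (gaps cycle 4, 3, 4, 3, 4).
So the schedule is: every Tuesday and Saturday.
Next Tuesday: May 8, 2007.
Next Saturday: May 12, 2007.
Next Tuesday: May 15, 2007.

May 8, 2007; May 12, 2007; May 15, 2007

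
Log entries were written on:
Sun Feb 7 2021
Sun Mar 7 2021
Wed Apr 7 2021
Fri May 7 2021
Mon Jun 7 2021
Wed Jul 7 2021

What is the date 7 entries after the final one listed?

The day-of-month is always 7 (28, 31, 30, 31, 30 days between events).
So this recurs on the 7th of each month.
August 2021: Sat Aug 7 2021.
Next: September 2021 → Tue Sep 7 2021.
October 2021: Thu Oct 7 2021.
Next: November 2021 → Sun Nov 7 2021.
Next: December 2021 → Tue Dec 7 2021.
Next: January 2022 → Fri Jan 7 2022.
February 2022: Mon Feb 7 2022.

Mon Feb 7 2022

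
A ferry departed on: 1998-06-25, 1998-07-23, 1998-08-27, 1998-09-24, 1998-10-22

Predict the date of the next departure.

1998-11-26

These are Thursdays at 28- or 35-day spacing (28, 35, 28, 28).
The pattern: 4th Thursday of the month.
4th Thursday of November 1998: 1998-11-26.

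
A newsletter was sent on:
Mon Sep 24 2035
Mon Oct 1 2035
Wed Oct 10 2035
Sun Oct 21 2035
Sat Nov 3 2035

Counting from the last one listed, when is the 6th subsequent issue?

The spacing grows by 2 each time: 7, 9, 11, 13 days.
Next gap: 15 days. Sat Nov 3 2035 + 15 days = Sun Nov 18 2035.
Next gap: 17 days. Sun Nov 18 2035 + 17 days = Wed Dec 5 2035.
Next gap: 19 days. Wed Dec 5 2035 + 19 days = Mon Dec 24 2035.
Next gap: 21 days. Mon Dec 24 2035 + 21 days = Mon Jan 14 2036.
Next gap: 23 days. Mon Jan 14 2036 + 23 days = Wed Feb 6 2036.
Next gap: 25 days. Wed Feb 6 2036 + 25 days = Sun Mar 2 2036.

Sun Mar 2 2036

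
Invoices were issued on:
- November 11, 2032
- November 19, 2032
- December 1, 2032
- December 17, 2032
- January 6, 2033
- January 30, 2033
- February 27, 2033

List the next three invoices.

Intervals are 8, 12, 16, 20, 24, 28 days — an arithmetic progression with common difference 4.
Next gap: 32 days. February 27, 2033 + 32 days = March 31, 2033.
Next gap: 36 days. March 31, 2033 + 36 days = May 6, 2033.
Next gap: 40 days. May 6, 2033 + 40 days = June 15, 2033.

March 31, 2033; May 6, 2033; June 15, 2033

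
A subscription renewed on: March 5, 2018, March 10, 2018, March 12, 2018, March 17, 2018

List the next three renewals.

March 19, 2018; March 24, 2018; March 26, 2018

Gaps: 5, 2, 5 days — not constant, but cyclic with period 2.
The events fall on every Monday and Saturday.
The following Monday is March 19, 2018.
The following Saturday is March 24, 2018.
The following Monday is March 26, 2018.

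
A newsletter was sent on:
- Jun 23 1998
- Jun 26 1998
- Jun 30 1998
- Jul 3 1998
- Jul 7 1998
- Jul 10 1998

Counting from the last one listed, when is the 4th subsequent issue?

The gap pattern 3, 4, 3, 4, 3 repeats every 2 events.
These are the Tuesdays and Fridays of each week.
The following Tuesday is Jul 14 1998.
The following Friday is Jul 17 1998.
Next Tuesday: Jul 21 1998.
Next Friday: Jul 24 1998.

Jul 24 1998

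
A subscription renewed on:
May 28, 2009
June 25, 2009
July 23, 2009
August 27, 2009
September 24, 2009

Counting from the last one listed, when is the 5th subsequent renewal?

These are Thursdays at 28- or 35-day spacing (28, 28, 35, 28).
The pattern: 4th Thursday of the month.
4th Thursday of October 2009: October 22, 2009.
4th Thursday of November 2009: November 26, 2009.
December 2009 — 4th Thursday is December 24, 2009.
4th Thursday of January 2010: January 28, 2010.
4th Thursday of February 2010: February 25, 2010.

February 25, 2010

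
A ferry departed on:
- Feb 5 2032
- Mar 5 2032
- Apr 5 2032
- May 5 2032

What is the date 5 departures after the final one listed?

The day-of-month is always 5 (29, 31, 30 days between events).
So this recurs on the 5th of each month.
Next: June 2032 → Jun 5 2032.
July 2032: Jul 5 2032.
Next: August 2032 → Aug 5 2032.
Next: September 2032 → Sep 5 2032.
October 2032: Oct 5 2032.

Oct 5 2032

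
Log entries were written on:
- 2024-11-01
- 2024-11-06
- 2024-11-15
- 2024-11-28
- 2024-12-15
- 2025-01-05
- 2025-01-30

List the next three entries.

Intervals are 5, 9, 13, 17, 21, 25 days — an arithmetic progression with common difference 4.
Next gap: 29 days. 2025-01-30 + 29 days = 2025-02-28.
Next gap: 33 days. 2025-02-28 + 33 days = 2025-04-02.
Next gap: 37 days. 2025-04-02 + 37 days = 2025-05-09.

2025-02-28, 2025-04-02, 2025-05-09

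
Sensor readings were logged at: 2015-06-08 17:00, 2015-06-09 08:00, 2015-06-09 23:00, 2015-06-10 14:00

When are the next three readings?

2015-06-11 05:00, 2015-06-11 20:00, 2015-06-12 11:00

The interval is a steady 15 hours (15, 15, 15).
2015-06-10 14:00 + 15 h = 2015-06-11 05:00.
2015-06-11 05:00 + 15 h = 2015-06-11 20:00.
2015-06-11 20:00 + 15 h = 2015-06-12 11:00.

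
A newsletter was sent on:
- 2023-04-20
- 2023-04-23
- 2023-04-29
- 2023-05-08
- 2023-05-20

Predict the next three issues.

2023-06-04, 2023-06-22, 2023-07-13

Gaps: 3, 6, 9, 12 days — each gap is 3 larger than the previous one.
Next gap: 15 days. 2023-05-20 + 15 days = 2023-06-04.
Next gap: 18 days. 2023-06-04 + 18 days = 2023-06-22.
Next gap: 21 days. 2023-06-22 + 21 days = 2023-07-13.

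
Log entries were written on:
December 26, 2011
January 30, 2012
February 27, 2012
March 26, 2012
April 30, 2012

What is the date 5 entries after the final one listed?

September 24, 2012

These are Mondays with 35, 28, 28, 35-day gaps.
Each is the final Monday of its month — January 30, 2012 is past the 28th, so '4th Monday' doesn't fit.
Last Monday of May 2012: May 28, 2012.
Last Monday of June 2012: June 25, 2012.
Last Monday of July 2012: July 30, 2012.
Last Monday of August 2012: August 27, 2012.
Last Monday of September 2012: September 24, 2012.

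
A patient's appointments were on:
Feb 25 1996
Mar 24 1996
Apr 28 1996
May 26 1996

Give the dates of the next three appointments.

Jun 23 1996, Jul 28 1996, Aug 25 1996

Gaps: 28, 35, 28 days — a mix of 28 and 35. Every date is a Sunday.
Each is the 4th Sunday of its month.
June 1996 — 4th Sunday is Jun 23 1996.
July 1996 — 4th Sunday is Jul 28 1996.
4th Sunday of August 1996: Aug 25 1996.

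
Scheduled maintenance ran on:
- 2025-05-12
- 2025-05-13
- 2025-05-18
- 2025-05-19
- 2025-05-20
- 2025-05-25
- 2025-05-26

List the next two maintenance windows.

2025-05-27, 2025-06-01

Every event lands on a Monday or Tuesday or Sunday (gaps cycle 1, 5, 1, 1, 5, 1).
So the schedule is: every Monday, Tuesday and Sunday.
The following Tuesday is 2025-05-27.
Next Sunday: 2025-06-01.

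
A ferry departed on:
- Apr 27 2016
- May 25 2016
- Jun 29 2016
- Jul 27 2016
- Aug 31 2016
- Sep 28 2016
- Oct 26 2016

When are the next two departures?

All Wednesdays; the gaps (28, 35, 28, 35, 28, 28) vary with month length.
This is the last Wednesday of each month.
Last Wednesday of November 2016: Nov 30 2016.
December 2016 ends with Wednesday Dec 28 2016.

Nov 30 2016, Dec 28 2016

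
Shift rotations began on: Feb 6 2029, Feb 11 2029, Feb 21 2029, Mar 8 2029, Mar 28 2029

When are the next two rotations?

Apr 22 2029, May 22 2029

Gaps: 5, 10, 15, 20 days — each gap is 5 larger than the previous one.
Next gap: 25 days. Mar 28 2029 + 25 days = Apr 22 2029.
Next gap: 30 days. Apr 22 2029 + 30 days = May 22 2029.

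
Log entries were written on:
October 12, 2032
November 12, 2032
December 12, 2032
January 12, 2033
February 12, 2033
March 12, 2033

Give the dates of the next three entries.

April 12, 2033; May 12, 2033; June 12, 2033

The day-of-month is always 12 (31, 30, 31, 31, 28 days between events).
So this recurs on the 12th of each month.
Next: April 2033 → April 12, 2033.
May 2033: May 12, 2033.
Next: June 2033 → June 12, 2033.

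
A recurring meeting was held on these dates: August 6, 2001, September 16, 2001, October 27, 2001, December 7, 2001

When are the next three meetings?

Gaps between consecutive events: 41, 41, 41 days — a constant 41-day interval.
December 7, 2001 + 41 days = January 17, 2002.
January 17, 2002 + 41 days = February 27, 2002.
February 27, 2002 + 41 days = April 9, 2002.

January 17, 2002; February 27, 2002; April 9, 2002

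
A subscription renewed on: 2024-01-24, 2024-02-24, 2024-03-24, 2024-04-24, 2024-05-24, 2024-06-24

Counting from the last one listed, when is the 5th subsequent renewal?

Each date is the 24th; the gaps (31, 29, 31, 30, 31) track the month lengths.
The rule is the 24th of each month.
Next: July 2024 → 2024-07-24.
Next: August 2024 → 2024-08-24.
Next: September 2024 → 2024-09-24.
October 2024: 2024-10-24.
November 2024: 2024-11-24.

2024-11-24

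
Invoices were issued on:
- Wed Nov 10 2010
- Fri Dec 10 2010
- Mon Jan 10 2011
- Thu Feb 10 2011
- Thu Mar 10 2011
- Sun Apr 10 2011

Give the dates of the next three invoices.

The day-of-month is always 10 (30, 31, 31, 28, 31 days between events).
So this recurs on the 10th of each month.
Next: May 2011 → Tue May 10 2011.
Next: June 2011 → Fri Jun 10 2011.
July 2011: Sun Jul 10 2011.

Tue May 10 2011, Fri Jun 10 2011, Sun Jul 10 2011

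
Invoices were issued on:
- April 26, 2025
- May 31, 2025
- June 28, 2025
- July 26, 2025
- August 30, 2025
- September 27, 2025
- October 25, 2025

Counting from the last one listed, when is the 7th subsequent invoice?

May 30, 2026

These are Saturdays with 35, 28, 28, 35, 28, 28-day gaps.
Each is the final Saturday of its month — May 31, 2025 is past the 28th, so '4th Saturday' doesn't fit.
November 2025 ends with Saturday November 29, 2025.
December 2025 ends with Saturday December 27, 2025.
Last Saturday of January 2026: January 31, 2026.
February 2026 ends with Saturday February 28, 2026.
March 2026 ends with Saturday March 28, 2026.
April 2026 ends with Saturday April 25, 2026.
Last Saturday of May 2026: May 30, 2026.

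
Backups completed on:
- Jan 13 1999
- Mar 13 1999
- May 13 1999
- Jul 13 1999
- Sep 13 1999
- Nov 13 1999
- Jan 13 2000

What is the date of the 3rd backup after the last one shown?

The day-of-month is always 13 (59, 61, 61, 62, 61, 61 days between events).
So this recurs on the 13th of every 2 months.
March 2000: Mar 13 2000.
May 2000: May 13 2000.
Next: July 2000 → Jul 13 2000.

Jul 13 2000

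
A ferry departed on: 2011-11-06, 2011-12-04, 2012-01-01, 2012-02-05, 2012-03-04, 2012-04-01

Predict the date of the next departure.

All dates are Sundays, 28, 28, 35, 28, 28 days apart.
Specifically, the 1st Sunday of each month.
1st Sunday of May 2012: 2012-05-06.

2012-05-06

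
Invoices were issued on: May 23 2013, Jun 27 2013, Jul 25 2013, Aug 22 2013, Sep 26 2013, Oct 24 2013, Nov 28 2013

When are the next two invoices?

Dec 26 2013, Jan 23 2014

All dates are Thursdays, 35, 28, 28, 35, 28, 35 days apart.
Specifically, the 4th Thursday of each month.
December 2013 — 4th Thursday is Dec 26 2013.
4th Thursday of January 2014: Jan 23 2014.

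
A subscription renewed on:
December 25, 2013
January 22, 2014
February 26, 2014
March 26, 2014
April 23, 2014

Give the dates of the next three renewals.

Gaps: 28, 35, 28, 28 days — a mix of 28 and 35. Every date is a Wednesday.
Each is the 4th Wednesday of its month.
4th Wednesday of May 2014: May 28, 2014.
June 2014 — 4th Wednesday is June 25, 2014.
4th Wednesday of July 2014: July 23, 2014.

May 28, 2014; June 25, 2014; July 23, 2014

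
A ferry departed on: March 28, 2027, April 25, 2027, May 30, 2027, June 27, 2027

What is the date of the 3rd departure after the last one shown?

Every date is a Sunday; gaps 28, 35, 28 days.
Each is the last Sunday of its month (at least one falls on the 29th or later, ruling out '4th Sunday').
July 2027 ends with Sunday July 25, 2027.
Last Sunday of August 2027: August 29, 2027.
September 2027 ends with Sunday September 26, 2027.

September 26, 2027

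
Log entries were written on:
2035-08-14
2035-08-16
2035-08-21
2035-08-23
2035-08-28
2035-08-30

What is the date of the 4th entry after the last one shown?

2035-09-13

Every event lands on a Tuesday or Thursday (gaps cycle 2, 5, 2, 5, 2).
So the schedule is: every Tuesday and Thursday.
Next Tuesday: 2035-09-04.
The following Thursday is 2035-09-06.
The following Tuesday is 2035-09-11.
The following Thursday is 2035-09-13.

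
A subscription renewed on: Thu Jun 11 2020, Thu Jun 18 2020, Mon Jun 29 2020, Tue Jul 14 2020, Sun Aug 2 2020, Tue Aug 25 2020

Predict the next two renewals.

Mon Sep 21 2020, Thu Oct 22 2020

Gaps: 7, 11, 15, 19, 23 days — each gap is 4 larger than the previous one.
Next gap: 27 days. Tue Aug 25 2020 + 27 days = Mon Sep 21 2020.
Next gap: 31 days. Mon Sep 21 2020 + 31 days = Thu Oct 22 2020.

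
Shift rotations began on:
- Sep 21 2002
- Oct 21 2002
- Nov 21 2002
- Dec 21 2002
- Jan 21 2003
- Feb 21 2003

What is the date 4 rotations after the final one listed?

Gaps: 30, 31, 30, 31, 31 days — not constant. Every event is on the 21st of the month.
Pattern: the 21st of each month.
March 2003: Mar 21 2003.
April 2003: Apr 21 2003.
Next: May 2003 → May 21 2003.
Next: June 2003 → Jun 21 2003.

Jun 21 2003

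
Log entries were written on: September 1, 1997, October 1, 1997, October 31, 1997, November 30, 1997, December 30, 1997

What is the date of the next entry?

The spacing is 30, 30, 30, 30 days — always 30 days.
December 30, 1997 + 30 days = January 29, 1998.

January 29, 1998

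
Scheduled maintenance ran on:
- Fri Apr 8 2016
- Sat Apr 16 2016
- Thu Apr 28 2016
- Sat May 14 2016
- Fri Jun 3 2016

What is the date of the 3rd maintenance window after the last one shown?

Gaps: 8, 12, 16, 20 days — each gap is 4 larger than the previous one.
Next gap: 24 days. Fri Jun 3 2016 + 24 days = Mon Jun 27 2016.
Next gap: 28 days. Mon Jun 27 2016 + 28 days = Mon Jul 25 2016.
Next gap: 32 days. Mon Jul 25 2016 + 32 days = Fri Aug 26 2016.

Fri Aug 26 2016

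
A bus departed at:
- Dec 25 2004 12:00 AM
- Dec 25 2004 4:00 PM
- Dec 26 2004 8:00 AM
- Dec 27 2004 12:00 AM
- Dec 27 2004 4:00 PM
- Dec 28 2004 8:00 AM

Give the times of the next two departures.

Spacing: 16, 16, 16, 16, 16 h — constant 16 h.
Dec 28 2004 8:00 AM + 16 h = Dec 29 2004 12:00 AM.
Dec 29 2004 12:00 AM + 16 h = Dec 29 2004 4:00 PM.

Dec 29 2004 12:00 AM, Dec 29 2004 4:00 PM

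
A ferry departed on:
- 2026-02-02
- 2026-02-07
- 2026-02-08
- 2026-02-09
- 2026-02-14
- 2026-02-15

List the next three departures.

The gap pattern 5, 1, 1, 5, 1 repeats every 3 events.
These are the Mondays, Saturdays and Sundays of each week.
The following Monday is 2026-02-16.
Next Saturday: 2026-02-21.
The following Sunday is 2026-02-22.

2026-02-16, 2026-02-21, 2026-02-22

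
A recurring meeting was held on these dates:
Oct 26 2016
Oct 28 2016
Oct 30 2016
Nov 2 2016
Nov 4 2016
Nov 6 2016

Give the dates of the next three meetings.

Gaps: 2, 2, 3, 2, 2 days — not constant, but cyclic with period 3.
The events fall on every Wednesday, Friday and Sunday.
Next Wednesday: Nov 9 2016.
The following Friday is Nov 11 2016.
Next Sunday: Nov 13 2016.

Nov 9 2016, Nov 11 2016, Nov 13 2016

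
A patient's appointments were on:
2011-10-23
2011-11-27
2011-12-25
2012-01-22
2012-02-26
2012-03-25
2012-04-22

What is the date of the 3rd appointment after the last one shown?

2012-07-22

All dates are Sundays, 35, 28, 28, 35, 28, 28 days apart.
Specifically, the 4th Sunday of each month.
4th Sunday of May 2012: 2012-05-27.
4th Sunday of June 2012: 2012-06-24.
July 2012 — 4th Sunday is 2012-07-22.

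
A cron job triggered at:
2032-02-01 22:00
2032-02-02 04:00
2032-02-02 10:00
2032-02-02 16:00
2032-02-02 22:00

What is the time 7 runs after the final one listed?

The interval is a steady 6 hours (6, 6, 6, 6).
2032-02-02 22:00 + 6 h = 2032-02-03 04:00.
2032-02-03 04:00 + 6 h = 2032-02-03 10:00.
2032-02-03 10:00 + 6 h = 2032-02-03 16:00.
2032-02-03 16:00 + 6 h = 2032-02-03 22:00.
2032-02-03 22:00 + 6 h = 2032-02-04 04:00.
2032-02-04 04:00 + 6 h = 2032-02-04 10:00.
2032-02-04 10:00 + 6 h = 2032-02-04 16:00.

2032-02-04 16:00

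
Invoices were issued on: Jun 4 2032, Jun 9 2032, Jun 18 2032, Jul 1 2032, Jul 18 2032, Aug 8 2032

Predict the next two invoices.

The spacing grows by 4 each time: 5, 9, 13, 17, 21 days.
Next gap: 25 days. Aug 8 2032 + 25 days = Sep 2 2032.
Next gap: 29 days. Sep 2 2032 + 29 days = Oct 1 2032.

Sep 2 2032, Oct 1 2032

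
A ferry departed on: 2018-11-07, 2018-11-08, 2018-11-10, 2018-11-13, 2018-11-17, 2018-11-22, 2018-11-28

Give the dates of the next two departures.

2018-12-05, 2018-12-13

The spacing grows by 1 each time: 1, 2, 3, 4, 5, 6 days.
Next gap: 7 days. 2018-11-28 + 7 days = 2018-12-05.
Next gap: 8 days. 2018-12-05 + 8 days = 2018-12-13.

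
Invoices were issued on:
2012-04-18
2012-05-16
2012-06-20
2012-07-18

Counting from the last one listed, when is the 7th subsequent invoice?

Gaps: 28, 35, 28 days — a mix of 28 and 35. Every date is a Wednesday.
Each is the 3rd Wednesday of its month.
August 2012 — 3rd Wednesday is 2012-08-15.
3rd Wednesday of September 2012: 2012-09-19.
October 2012 — 3rd Wednesday is 2012-10-17.
November 2012 — 3rd Wednesday is 2012-11-21.
3rd Wednesday of December 2012: 2012-12-19.
January 2013 — 3rd Wednesday is 2013-01-16.
3rd Wednesday of February 2013: 2013-02-20.

2013-02-20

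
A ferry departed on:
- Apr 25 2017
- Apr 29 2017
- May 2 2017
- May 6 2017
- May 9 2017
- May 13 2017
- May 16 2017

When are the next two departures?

Every event lands on a Tuesday or Saturday (gaps cycle 4, 3, 4, 3, 4, 3).
So the schedule is: every Tuesday and Saturday.
The following Saturday is May 20 2017.
The following Tuesday is May 23 2017.

May 20 2017, May 23 2017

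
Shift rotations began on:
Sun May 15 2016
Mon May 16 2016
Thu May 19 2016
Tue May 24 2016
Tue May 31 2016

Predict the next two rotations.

Gaps: 1, 3, 5, 7 days — each gap is 2 larger than the previous one.
Next gap: 9 days. Tue May 31 2016 + 9 days = Thu Jun 9 2016.
Next gap: 11 days. Thu Jun 9 2016 + 11 days = Mon Jun 20 2016.

Thu Jun 9 2016, Mon Jun 20 2016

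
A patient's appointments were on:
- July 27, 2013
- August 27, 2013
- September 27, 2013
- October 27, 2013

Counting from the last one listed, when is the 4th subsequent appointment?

Gaps: 31, 31, 30 days — not constant. Every event is on the 27th of the month.
Pattern: the 27th of each month.
Next: November 2013 → November 27, 2013.
December 2013: December 27, 2013.
Next: January 2014 → January 27, 2014.
February 2014: February 27, 2014.

February 27, 2014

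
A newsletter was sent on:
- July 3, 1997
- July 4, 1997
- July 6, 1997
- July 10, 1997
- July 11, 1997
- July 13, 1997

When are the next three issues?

Every event lands on a Thursday or Friday or Sunday (gaps cycle 1, 2, 4, 1, 2).
So the schedule is: every Thursday, Friday and Sunday.
The following Thursday is July 17, 1997.
The following Friday is July 18, 1997.
Next Sunday: July 20, 1997.

July 17, 1997; July 18, 1997; July 20, 1997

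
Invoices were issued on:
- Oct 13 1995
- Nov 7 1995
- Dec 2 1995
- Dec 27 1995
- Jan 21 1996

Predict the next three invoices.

Feb 15 1996, Mar 11 1996, Apr 5 1996

Every event comes 25 days after the last (25, 25, 25, 25).
Jan 21 1996 + 25 days = Feb 15 1996.
Feb 15 1996 + 25 days = Mar 11 1996.
Mar 11 1996 + 25 days = Apr 5 1996.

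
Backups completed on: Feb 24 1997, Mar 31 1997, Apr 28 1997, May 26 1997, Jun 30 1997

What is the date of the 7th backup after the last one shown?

Every date is a Monday; gaps 35, 28, 28, 35 days.
Each is the last Monday of its month (at least one falls on the 29th or later, ruling out '4th Monday').
July 1997 ends with Monday Jul 28 1997.
Last Monday of August 1997: Aug 25 1997.
Last Monday of September 1997: Sep 29 1997.
Last Monday of October 1997: Oct 27 1997.
Last Monday of November 1997: Nov 24 1997.
December 1997 ends with Monday Dec 29 1997.
Last Monday of January 1998: Jan 26 1998.

Jan 26 1998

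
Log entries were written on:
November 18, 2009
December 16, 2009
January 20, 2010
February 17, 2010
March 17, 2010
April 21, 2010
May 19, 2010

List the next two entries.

All dates are Wednesdays, 28, 35, 28, 28, 35, 28 days apart.
Specifically, the 3rd Wednesday of each month.
June 2010 — 3rd Wednesday is June 16, 2010.
3rd Wednesday of July 2010: July 21, 2010.

June 16, 2010; July 21, 2010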